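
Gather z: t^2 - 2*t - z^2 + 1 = t^2 - 2*t - z^2 + 1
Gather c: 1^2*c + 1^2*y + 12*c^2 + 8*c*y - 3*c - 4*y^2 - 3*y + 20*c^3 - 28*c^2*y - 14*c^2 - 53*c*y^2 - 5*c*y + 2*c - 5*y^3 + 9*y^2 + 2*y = 20*c^3 + c^2*(-28*y - 2) + c*(-53*y^2 + 3*y) - 5*y^3 + 5*y^2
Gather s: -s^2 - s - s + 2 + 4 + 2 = -s^2 - 2*s + 8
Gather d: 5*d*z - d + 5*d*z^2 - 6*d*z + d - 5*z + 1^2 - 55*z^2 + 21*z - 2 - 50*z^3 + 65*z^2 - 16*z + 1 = d*(5*z^2 - z) - 50*z^3 + 10*z^2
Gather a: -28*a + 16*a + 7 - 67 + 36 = -12*a - 24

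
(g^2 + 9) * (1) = g^2 + 9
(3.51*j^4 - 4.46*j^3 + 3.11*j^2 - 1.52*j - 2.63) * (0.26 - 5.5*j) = -19.305*j^5 + 25.4426*j^4 - 18.2646*j^3 + 9.1686*j^2 + 14.0698*j - 0.6838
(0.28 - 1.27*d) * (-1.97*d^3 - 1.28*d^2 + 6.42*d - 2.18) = 2.5019*d^4 + 1.074*d^3 - 8.5118*d^2 + 4.5662*d - 0.6104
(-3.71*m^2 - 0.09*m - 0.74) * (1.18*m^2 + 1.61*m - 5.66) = -4.3778*m^4 - 6.0793*m^3 + 19.9805*m^2 - 0.682*m + 4.1884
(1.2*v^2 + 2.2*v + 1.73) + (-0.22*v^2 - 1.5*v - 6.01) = 0.98*v^2 + 0.7*v - 4.28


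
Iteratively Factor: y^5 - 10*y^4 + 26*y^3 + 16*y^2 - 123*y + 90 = (y + 2)*(y^4 - 12*y^3 + 50*y^2 - 84*y + 45) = (y - 1)*(y + 2)*(y^3 - 11*y^2 + 39*y - 45) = (y - 3)*(y - 1)*(y + 2)*(y^2 - 8*y + 15) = (y - 5)*(y - 3)*(y - 1)*(y + 2)*(y - 3)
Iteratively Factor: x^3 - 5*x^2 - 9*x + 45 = (x + 3)*(x^2 - 8*x + 15) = (x - 3)*(x + 3)*(x - 5)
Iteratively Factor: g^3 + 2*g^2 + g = (g + 1)*(g^2 + g) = g*(g + 1)*(g + 1)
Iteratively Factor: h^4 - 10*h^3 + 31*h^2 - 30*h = (h - 3)*(h^3 - 7*h^2 + 10*h) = h*(h - 3)*(h^2 - 7*h + 10) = h*(h - 3)*(h - 2)*(h - 5)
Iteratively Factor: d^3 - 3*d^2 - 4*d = (d)*(d^2 - 3*d - 4) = d*(d - 4)*(d + 1)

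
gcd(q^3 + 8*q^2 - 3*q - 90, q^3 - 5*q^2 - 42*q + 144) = q^2 + 3*q - 18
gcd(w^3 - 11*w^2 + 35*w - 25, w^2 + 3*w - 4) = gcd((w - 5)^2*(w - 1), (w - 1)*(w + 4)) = w - 1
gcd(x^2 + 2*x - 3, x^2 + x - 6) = x + 3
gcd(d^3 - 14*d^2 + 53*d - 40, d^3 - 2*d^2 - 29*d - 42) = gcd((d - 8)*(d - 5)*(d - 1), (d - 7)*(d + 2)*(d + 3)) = 1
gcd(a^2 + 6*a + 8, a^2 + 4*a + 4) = a + 2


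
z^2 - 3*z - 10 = (z - 5)*(z + 2)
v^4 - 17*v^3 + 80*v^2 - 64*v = v*(v - 8)^2*(v - 1)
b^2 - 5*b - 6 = (b - 6)*(b + 1)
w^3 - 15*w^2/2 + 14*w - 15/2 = (w - 5)*(w - 3/2)*(w - 1)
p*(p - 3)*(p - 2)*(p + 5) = p^4 - 19*p^2 + 30*p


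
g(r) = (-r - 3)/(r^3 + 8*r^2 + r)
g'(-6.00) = -0.02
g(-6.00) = 0.05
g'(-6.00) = -0.02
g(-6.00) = 0.05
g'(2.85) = 0.04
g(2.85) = -0.06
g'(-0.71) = -2.64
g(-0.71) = -0.77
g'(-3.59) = -0.02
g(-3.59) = 0.01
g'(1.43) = 0.26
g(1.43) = -0.21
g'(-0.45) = -13.18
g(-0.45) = -2.36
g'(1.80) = 0.14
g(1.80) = -0.14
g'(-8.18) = -0.85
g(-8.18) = -0.26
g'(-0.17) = -1476.70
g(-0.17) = -50.28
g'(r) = (-r - 3)*(-3*r^2 - 16*r - 1)/(r^3 + 8*r^2 + r)^2 - 1/(r^3 + 8*r^2 + r) = (-r*(r^2 + 8*r + 1) + (r + 3)*(3*r^2 + 16*r + 1))/(r^2*(r^2 + 8*r + 1)^2)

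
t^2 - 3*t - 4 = (t - 4)*(t + 1)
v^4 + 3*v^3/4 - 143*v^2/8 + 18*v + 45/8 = (v - 3)*(v - 3/2)*(v + 1/4)*(v + 5)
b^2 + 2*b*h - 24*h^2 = (b - 4*h)*(b + 6*h)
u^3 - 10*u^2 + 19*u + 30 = (u - 6)*(u - 5)*(u + 1)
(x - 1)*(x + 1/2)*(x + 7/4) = x^3 + 5*x^2/4 - 11*x/8 - 7/8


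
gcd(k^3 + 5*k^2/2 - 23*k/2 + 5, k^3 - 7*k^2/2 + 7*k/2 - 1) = k^2 - 5*k/2 + 1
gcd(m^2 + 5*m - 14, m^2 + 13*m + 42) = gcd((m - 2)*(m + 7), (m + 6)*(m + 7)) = m + 7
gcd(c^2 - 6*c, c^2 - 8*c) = c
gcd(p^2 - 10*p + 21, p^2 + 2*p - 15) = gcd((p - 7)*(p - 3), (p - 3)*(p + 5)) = p - 3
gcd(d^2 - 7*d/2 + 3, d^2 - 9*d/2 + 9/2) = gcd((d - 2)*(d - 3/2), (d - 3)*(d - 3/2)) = d - 3/2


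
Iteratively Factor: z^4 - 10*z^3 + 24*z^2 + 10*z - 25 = (z + 1)*(z^3 - 11*z^2 + 35*z - 25) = (z - 1)*(z + 1)*(z^2 - 10*z + 25) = (z - 5)*(z - 1)*(z + 1)*(z - 5)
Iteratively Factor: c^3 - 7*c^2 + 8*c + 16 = (c + 1)*(c^2 - 8*c + 16) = (c - 4)*(c + 1)*(c - 4)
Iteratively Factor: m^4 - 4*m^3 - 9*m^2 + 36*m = (m - 3)*(m^3 - m^2 - 12*m) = (m - 3)*(m + 3)*(m^2 - 4*m) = m*(m - 3)*(m + 3)*(m - 4)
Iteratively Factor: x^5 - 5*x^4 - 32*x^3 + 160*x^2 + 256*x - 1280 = (x - 4)*(x^4 - x^3 - 36*x^2 + 16*x + 320) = (x - 4)^2*(x^3 + 3*x^2 - 24*x - 80) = (x - 4)^2*(x + 4)*(x^2 - x - 20) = (x - 5)*(x - 4)^2*(x + 4)*(x + 4)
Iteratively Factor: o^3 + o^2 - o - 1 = (o - 1)*(o^2 + 2*o + 1) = (o - 1)*(o + 1)*(o + 1)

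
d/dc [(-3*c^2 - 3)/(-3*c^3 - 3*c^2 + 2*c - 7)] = 3*(-3*c^4 - 11*c^2 + 8*c + 2)/(9*c^6 + 18*c^5 - 3*c^4 + 30*c^3 + 46*c^2 - 28*c + 49)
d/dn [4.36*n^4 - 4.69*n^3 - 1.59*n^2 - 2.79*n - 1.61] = 17.44*n^3 - 14.07*n^2 - 3.18*n - 2.79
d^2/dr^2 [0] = 0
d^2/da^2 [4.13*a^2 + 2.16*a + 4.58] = 8.26000000000000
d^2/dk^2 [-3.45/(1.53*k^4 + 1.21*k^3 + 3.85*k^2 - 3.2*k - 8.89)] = ((63.342*k^2 + 25.047*k + 26.565)*(1.53*k^4 + 1.21*k^3 + 3.85*k^2 - 3.2*k - 8.89) - 3.45*(6.12*k^3 + 3.63*k^2 + 7.7*k - 3.2)*(12.24*k^3 + 7.26*k^2 + 15.4*k - 6.4))/(1.53*k^4 + 1.21*k^3 + 3.85*k^2 - 3.2*k - 8.89)^3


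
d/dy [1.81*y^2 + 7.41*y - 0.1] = 3.62*y + 7.41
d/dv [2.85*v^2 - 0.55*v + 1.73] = 5.7*v - 0.55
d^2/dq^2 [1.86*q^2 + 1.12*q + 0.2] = 3.72000000000000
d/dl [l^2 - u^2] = 2*l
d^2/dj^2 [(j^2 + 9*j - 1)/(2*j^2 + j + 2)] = 2*(34*j^3 - 24*j^2 - 114*j - 11)/(8*j^6 + 12*j^5 + 30*j^4 + 25*j^3 + 30*j^2 + 12*j + 8)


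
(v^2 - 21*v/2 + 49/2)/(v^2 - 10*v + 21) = (v - 7/2)/(v - 3)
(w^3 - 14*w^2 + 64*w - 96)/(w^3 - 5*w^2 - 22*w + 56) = (w^3 - 14*w^2 + 64*w - 96)/(w^3 - 5*w^2 - 22*w + 56)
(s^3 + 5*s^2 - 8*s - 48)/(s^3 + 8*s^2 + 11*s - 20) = (s^2 + s - 12)/(s^2 + 4*s - 5)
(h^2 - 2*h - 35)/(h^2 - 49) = (h + 5)/(h + 7)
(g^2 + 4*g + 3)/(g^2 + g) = (g + 3)/g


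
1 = 1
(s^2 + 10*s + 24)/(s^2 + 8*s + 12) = (s + 4)/(s + 2)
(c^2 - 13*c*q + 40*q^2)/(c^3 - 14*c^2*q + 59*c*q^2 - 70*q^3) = (c - 8*q)/(c^2 - 9*c*q + 14*q^2)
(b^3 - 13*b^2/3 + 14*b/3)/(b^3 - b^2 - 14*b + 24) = b*(3*b - 7)/(3*(b^2 + b - 12))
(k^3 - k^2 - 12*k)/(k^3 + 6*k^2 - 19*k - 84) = k/(k + 7)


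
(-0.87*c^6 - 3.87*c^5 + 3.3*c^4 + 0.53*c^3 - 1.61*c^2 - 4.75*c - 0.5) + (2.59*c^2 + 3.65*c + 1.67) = -0.87*c^6 - 3.87*c^5 + 3.3*c^4 + 0.53*c^3 + 0.98*c^2 - 1.1*c + 1.17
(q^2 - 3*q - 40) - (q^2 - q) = -2*q - 40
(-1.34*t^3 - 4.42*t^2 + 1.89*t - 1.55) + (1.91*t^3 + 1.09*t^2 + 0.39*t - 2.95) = 0.57*t^3 - 3.33*t^2 + 2.28*t - 4.5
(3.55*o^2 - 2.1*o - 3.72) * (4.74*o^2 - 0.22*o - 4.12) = 16.827*o^4 - 10.735*o^3 - 31.7968*o^2 + 9.4704*o + 15.3264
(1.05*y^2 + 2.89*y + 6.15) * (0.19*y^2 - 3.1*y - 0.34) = 0.1995*y^4 - 2.7059*y^3 - 8.1475*y^2 - 20.0476*y - 2.091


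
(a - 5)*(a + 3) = a^2 - 2*a - 15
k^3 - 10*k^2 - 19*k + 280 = (k - 8)*(k - 7)*(k + 5)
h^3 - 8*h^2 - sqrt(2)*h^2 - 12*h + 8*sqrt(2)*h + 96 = (h - 8)*(h - 3*sqrt(2))*(h + 2*sqrt(2))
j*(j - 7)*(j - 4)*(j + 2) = j^4 - 9*j^3 + 6*j^2 + 56*j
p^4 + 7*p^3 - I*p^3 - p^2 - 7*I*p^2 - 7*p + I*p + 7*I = (p + 7)*(p - I)*(-I*p + I)*(I*p + I)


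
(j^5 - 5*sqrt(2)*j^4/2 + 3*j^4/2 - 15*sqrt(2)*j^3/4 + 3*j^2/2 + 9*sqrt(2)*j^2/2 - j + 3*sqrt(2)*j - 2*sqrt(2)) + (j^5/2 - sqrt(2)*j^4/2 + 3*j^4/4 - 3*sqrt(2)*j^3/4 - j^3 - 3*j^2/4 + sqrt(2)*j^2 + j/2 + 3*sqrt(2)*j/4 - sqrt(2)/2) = 3*j^5/2 - 3*sqrt(2)*j^4 + 9*j^4/4 - 9*sqrt(2)*j^3/2 - j^3 + 3*j^2/4 + 11*sqrt(2)*j^2/2 - j/2 + 15*sqrt(2)*j/4 - 5*sqrt(2)/2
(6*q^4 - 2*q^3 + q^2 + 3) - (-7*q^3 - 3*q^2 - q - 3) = 6*q^4 + 5*q^3 + 4*q^2 + q + 6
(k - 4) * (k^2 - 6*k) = k^3 - 10*k^2 + 24*k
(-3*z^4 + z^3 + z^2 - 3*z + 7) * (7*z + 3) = -21*z^5 - 2*z^4 + 10*z^3 - 18*z^2 + 40*z + 21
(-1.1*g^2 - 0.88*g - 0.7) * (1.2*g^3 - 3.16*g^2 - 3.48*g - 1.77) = -1.32*g^5 + 2.42*g^4 + 5.7688*g^3 + 7.2214*g^2 + 3.9936*g + 1.239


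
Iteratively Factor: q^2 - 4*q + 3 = (q - 3)*(q - 1)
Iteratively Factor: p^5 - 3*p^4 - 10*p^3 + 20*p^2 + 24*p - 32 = (p + 2)*(p^4 - 5*p^3 + 20*p - 16) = (p + 2)^2*(p^3 - 7*p^2 + 14*p - 8) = (p - 4)*(p + 2)^2*(p^2 - 3*p + 2) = (p - 4)*(p - 1)*(p + 2)^2*(p - 2)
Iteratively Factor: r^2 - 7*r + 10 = (r - 5)*(r - 2)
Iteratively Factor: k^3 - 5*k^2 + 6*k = (k - 3)*(k^2 - 2*k) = (k - 3)*(k - 2)*(k)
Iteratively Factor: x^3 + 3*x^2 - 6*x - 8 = (x + 1)*(x^2 + 2*x - 8) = (x + 1)*(x + 4)*(x - 2)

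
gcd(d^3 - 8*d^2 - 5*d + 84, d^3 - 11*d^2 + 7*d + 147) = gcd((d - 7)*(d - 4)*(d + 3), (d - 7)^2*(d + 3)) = d^2 - 4*d - 21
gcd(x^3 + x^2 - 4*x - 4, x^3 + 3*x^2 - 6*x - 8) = x^2 - x - 2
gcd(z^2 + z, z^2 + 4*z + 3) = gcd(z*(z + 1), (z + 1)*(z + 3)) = z + 1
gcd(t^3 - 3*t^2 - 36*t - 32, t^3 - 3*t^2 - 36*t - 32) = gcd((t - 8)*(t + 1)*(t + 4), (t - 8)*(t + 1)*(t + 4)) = t^3 - 3*t^2 - 36*t - 32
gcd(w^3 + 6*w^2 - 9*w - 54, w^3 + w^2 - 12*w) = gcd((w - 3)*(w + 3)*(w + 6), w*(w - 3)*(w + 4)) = w - 3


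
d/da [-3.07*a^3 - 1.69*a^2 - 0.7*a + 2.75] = -9.21*a^2 - 3.38*a - 0.7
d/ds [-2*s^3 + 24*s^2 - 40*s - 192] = -6*s^2 + 48*s - 40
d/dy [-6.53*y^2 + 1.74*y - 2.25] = 1.74 - 13.06*y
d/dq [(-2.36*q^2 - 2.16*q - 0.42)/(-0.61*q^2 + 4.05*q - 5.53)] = (-10.8756*q^2 + 25.5892*q + 13.6458)/(0.3721*q^4 - 4.941*q^3 + 23.1491*q^2 - 44.793*q + 30.5809)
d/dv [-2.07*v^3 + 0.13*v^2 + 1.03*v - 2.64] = -6.21*v^2 + 0.26*v + 1.03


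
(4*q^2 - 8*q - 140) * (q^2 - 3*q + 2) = 4*q^4 - 20*q^3 - 108*q^2 + 404*q - 280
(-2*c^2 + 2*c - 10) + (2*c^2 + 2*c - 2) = 4*c - 12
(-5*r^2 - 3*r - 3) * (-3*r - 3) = 15*r^3 + 24*r^2 + 18*r + 9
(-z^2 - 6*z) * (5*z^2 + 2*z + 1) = -5*z^4 - 32*z^3 - 13*z^2 - 6*z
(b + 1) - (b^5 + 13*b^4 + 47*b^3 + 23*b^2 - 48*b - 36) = -b^5 - 13*b^4 - 47*b^3 - 23*b^2 + 49*b + 37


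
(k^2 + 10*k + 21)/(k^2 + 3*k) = (k + 7)/k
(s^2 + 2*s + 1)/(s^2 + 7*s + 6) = (s + 1)/(s + 6)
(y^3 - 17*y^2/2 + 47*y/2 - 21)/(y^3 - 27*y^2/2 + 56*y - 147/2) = (y - 2)/(y - 7)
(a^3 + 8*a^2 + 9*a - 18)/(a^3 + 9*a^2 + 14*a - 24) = (a + 3)/(a + 4)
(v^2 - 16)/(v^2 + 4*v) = (v - 4)/v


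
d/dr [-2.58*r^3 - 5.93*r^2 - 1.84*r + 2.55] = -7.74*r^2 - 11.86*r - 1.84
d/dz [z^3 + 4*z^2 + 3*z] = 3*z^2 + 8*z + 3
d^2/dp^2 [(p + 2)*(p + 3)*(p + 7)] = 6*p + 24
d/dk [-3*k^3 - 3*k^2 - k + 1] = -9*k^2 - 6*k - 1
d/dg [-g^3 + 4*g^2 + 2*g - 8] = -3*g^2 + 8*g + 2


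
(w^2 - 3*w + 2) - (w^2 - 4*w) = w + 2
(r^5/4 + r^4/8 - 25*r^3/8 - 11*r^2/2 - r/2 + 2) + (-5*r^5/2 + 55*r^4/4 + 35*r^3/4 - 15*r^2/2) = -9*r^5/4 + 111*r^4/8 + 45*r^3/8 - 13*r^2 - r/2 + 2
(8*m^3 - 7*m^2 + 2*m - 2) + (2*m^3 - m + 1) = 10*m^3 - 7*m^2 + m - 1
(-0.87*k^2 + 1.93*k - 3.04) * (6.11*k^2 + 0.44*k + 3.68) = -5.3157*k^4 + 11.4095*k^3 - 20.9268*k^2 + 5.7648*k - 11.1872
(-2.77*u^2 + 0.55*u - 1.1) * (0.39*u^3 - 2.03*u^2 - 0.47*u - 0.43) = -1.0803*u^5 + 5.8376*u^4 - 0.2436*u^3 + 3.1656*u^2 + 0.2805*u + 0.473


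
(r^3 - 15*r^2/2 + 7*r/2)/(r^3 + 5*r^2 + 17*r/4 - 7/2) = 2*r*(r - 7)/(2*r^2 + 11*r + 14)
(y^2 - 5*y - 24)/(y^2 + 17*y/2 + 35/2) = 2*(y^2 - 5*y - 24)/(2*y^2 + 17*y + 35)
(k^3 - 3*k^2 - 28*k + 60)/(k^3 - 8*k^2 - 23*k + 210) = (k - 2)/(k - 7)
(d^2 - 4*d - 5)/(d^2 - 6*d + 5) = (d + 1)/(d - 1)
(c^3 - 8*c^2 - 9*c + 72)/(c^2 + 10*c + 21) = (c^2 - 11*c + 24)/(c + 7)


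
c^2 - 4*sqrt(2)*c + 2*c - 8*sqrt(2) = (c + 2)*(c - 4*sqrt(2))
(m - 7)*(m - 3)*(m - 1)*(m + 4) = m^4 - 7*m^3 - 13*m^2 + 103*m - 84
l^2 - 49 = (l - 7)*(l + 7)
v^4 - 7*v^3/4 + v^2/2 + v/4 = v*(v - 1)^2*(v + 1/4)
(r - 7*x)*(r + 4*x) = r^2 - 3*r*x - 28*x^2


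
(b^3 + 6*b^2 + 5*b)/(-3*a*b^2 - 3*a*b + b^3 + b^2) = (-b - 5)/(3*a - b)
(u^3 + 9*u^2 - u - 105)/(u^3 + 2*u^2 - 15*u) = (u + 7)/u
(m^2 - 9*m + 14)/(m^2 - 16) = (m^2 - 9*m + 14)/(m^2 - 16)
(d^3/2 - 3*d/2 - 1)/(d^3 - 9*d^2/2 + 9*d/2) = (d^3 - 3*d - 2)/(d*(2*d^2 - 9*d + 9))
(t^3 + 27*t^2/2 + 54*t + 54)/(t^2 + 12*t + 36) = t + 3/2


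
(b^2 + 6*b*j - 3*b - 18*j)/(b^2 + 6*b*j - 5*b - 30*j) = (b - 3)/(b - 5)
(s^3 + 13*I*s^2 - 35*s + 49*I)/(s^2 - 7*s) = (s^3 + 13*I*s^2 - 35*s + 49*I)/(s*(s - 7))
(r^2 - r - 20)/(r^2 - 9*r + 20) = (r + 4)/(r - 4)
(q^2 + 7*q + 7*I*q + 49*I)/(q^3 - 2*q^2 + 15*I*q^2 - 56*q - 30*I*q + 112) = (q + 7)/(q^2 + q*(-2 + 8*I) - 16*I)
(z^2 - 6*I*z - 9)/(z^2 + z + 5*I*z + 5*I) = (z^2 - 6*I*z - 9)/(z^2 + z + 5*I*z + 5*I)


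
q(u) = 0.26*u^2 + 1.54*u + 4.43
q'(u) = 0.52*u + 1.54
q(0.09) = 4.57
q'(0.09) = 1.59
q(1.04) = 6.31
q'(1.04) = 2.08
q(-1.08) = 3.07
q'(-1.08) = 0.98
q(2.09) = 8.78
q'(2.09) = 2.63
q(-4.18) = 2.54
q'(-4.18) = -0.63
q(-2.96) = 2.15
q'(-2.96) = 0.00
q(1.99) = 8.52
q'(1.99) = 2.57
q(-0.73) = 3.44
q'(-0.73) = 1.16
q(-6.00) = 4.55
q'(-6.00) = -1.58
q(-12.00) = 23.39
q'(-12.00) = -4.70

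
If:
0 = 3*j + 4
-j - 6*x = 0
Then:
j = -4/3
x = 2/9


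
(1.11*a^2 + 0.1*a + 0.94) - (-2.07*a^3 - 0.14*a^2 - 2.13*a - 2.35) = 2.07*a^3 + 1.25*a^2 + 2.23*a + 3.29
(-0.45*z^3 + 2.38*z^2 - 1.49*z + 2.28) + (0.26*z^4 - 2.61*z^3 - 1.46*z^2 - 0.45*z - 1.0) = 0.26*z^4 - 3.06*z^3 + 0.92*z^2 - 1.94*z + 1.28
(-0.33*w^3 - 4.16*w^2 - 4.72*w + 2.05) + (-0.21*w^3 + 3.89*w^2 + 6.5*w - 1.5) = -0.54*w^3 - 0.27*w^2 + 1.78*w + 0.55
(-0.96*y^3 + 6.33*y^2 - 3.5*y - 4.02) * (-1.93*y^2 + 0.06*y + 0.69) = 1.8528*y^5 - 12.2745*y^4 + 6.4724*y^3 + 11.9163*y^2 - 2.6562*y - 2.7738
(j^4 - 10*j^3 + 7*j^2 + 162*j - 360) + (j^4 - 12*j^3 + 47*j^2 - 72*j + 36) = 2*j^4 - 22*j^3 + 54*j^2 + 90*j - 324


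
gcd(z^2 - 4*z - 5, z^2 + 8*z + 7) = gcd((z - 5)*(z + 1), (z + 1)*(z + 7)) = z + 1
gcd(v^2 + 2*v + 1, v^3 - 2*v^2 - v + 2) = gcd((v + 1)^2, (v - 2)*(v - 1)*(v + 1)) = v + 1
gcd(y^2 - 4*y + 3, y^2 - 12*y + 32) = 1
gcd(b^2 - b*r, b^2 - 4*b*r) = b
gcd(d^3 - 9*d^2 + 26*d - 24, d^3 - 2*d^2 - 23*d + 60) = d^2 - 7*d + 12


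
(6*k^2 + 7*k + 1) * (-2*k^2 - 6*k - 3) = -12*k^4 - 50*k^3 - 62*k^2 - 27*k - 3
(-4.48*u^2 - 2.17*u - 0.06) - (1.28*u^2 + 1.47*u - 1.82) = -5.76*u^2 - 3.64*u + 1.76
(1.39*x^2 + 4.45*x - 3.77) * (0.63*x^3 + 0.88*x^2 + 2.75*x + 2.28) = 0.8757*x^5 + 4.0267*x^4 + 5.3634*x^3 + 12.0891*x^2 - 0.221500000000001*x - 8.5956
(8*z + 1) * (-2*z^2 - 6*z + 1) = -16*z^3 - 50*z^2 + 2*z + 1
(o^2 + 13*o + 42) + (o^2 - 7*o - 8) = 2*o^2 + 6*o + 34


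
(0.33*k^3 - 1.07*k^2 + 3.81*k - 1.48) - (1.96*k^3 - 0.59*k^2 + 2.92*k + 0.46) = -1.63*k^3 - 0.48*k^2 + 0.89*k - 1.94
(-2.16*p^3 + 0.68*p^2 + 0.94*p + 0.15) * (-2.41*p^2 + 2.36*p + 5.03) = 5.2056*p^5 - 6.7364*p^4 - 11.5254*p^3 + 5.2773*p^2 + 5.0822*p + 0.7545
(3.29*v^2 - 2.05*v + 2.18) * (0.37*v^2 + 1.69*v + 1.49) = 1.2173*v^4 + 4.8016*v^3 + 2.2442*v^2 + 0.629700000000001*v + 3.2482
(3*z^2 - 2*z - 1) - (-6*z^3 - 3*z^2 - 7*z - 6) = 6*z^3 + 6*z^2 + 5*z + 5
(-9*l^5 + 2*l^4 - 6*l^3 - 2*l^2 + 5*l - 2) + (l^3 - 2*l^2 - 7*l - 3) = -9*l^5 + 2*l^4 - 5*l^3 - 4*l^2 - 2*l - 5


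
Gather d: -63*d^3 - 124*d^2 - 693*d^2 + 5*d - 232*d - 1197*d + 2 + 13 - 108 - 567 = -63*d^3 - 817*d^2 - 1424*d - 660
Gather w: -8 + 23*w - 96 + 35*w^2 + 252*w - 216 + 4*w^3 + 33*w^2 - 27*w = 4*w^3 + 68*w^2 + 248*w - 320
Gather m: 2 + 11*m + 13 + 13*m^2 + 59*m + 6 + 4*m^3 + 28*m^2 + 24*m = 4*m^3 + 41*m^2 + 94*m + 21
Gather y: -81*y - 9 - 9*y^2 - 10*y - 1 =-9*y^2 - 91*y - 10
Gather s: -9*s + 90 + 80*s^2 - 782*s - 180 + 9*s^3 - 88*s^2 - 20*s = 9*s^3 - 8*s^2 - 811*s - 90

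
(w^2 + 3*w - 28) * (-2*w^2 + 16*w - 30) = -2*w^4 + 10*w^3 + 74*w^2 - 538*w + 840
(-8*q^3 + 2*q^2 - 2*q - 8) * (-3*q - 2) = 24*q^4 + 10*q^3 + 2*q^2 + 28*q + 16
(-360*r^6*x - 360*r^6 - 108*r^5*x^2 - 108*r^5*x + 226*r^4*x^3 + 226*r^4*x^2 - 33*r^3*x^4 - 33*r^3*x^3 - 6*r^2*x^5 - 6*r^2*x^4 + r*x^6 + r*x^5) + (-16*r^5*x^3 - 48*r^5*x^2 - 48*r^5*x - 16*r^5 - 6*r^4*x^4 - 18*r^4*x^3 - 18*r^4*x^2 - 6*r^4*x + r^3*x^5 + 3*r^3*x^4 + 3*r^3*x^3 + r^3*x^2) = -360*r^6*x - 360*r^6 - 16*r^5*x^3 - 156*r^5*x^2 - 156*r^5*x - 16*r^5 - 6*r^4*x^4 + 208*r^4*x^3 + 208*r^4*x^2 - 6*r^4*x + r^3*x^5 - 30*r^3*x^4 - 30*r^3*x^3 + r^3*x^2 - 6*r^2*x^5 - 6*r^2*x^4 + r*x^6 + r*x^5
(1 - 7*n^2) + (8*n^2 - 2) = n^2 - 1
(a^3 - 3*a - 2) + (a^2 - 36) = a^3 + a^2 - 3*a - 38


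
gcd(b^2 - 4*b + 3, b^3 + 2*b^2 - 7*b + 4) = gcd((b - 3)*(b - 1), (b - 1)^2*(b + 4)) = b - 1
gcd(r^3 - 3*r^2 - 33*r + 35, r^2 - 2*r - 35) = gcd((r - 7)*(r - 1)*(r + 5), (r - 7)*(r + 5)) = r^2 - 2*r - 35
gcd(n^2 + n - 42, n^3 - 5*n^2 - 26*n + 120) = n - 6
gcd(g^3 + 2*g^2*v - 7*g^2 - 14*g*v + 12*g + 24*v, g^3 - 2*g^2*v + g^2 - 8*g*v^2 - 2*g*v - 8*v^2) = g + 2*v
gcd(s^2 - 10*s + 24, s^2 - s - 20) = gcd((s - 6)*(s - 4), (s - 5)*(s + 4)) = 1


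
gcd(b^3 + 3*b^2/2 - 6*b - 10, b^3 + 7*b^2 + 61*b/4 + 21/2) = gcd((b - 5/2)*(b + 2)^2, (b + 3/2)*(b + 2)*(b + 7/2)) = b + 2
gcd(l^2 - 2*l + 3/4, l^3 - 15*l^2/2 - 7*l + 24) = l - 3/2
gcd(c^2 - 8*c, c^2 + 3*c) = c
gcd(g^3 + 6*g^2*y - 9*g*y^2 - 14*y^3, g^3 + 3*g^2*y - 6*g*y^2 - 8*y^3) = -g^2 + g*y + 2*y^2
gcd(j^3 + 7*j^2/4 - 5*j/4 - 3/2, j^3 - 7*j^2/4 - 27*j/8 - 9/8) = j + 3/4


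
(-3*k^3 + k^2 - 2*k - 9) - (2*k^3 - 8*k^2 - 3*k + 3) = -5*k^3 + 9*k^2 + k - 12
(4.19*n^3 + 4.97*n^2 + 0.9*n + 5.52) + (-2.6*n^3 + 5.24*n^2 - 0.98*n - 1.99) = 1.59*n^3 + 10.21*n^2 - 0.08*n + 3.53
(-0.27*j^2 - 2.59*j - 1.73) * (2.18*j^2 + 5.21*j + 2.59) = -0.5886*j^4 - 7.0529*j^3 - 17.9646*j^2 - 15.7214*j - 4.4807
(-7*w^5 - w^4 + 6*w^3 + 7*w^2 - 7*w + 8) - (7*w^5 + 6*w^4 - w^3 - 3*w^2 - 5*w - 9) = -14*w^5 - 7*w^4 + 7*w^3 + 10*w^2 - 2*w + 17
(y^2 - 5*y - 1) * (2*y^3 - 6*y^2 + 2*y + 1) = 2*y^5 - 16*y^4 + 30*y^3 - 3*y^2 - 7*y - 1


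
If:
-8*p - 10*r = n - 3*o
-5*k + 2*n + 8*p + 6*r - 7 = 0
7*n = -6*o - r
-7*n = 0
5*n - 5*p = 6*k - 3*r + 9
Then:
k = -191/133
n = 0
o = -8/1197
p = -1/19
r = 16/399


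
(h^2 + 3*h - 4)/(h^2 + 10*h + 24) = (h - 1)/(h + 6)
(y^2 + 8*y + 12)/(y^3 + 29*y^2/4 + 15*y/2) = 4*(y + 2)/(y*(4*y + 5))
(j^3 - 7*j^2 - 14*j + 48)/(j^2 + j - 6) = j - 8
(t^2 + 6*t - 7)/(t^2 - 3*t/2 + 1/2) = 2*(t + 7)/(2*t - 1)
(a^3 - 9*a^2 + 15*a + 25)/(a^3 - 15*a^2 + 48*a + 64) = (a^2 - 10*a + 25)/(a^2 - 16*a + 64)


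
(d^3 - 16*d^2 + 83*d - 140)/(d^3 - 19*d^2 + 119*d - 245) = (d - 4)/(d - 7)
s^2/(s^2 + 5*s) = s/(s + 5)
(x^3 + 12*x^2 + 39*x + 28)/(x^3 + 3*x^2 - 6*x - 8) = (x + 7)/(x - 2)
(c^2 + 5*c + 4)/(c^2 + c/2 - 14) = 2*(c + 1)/(2*c - 7)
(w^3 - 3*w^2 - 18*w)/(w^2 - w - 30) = w*(w + 3)/(w + 5)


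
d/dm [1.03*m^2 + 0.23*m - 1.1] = 2.06*m + 0.23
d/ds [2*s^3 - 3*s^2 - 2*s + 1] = 6*s^2 - 6*s - 2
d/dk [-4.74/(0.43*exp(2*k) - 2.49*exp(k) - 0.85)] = (4.0764*exp(k) - 11.8026)*exp(k)/(-0.43*exp(2*k) + 2.49*exp(k) + 0.85)^2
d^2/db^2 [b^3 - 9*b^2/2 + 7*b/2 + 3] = 6*b - 9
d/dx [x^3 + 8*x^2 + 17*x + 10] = 3*x^2 + 16*x + 17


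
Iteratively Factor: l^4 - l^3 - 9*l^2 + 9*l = (l - 3)*(l^3 + 2*l^2 - 3*l) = (l - 3)*(l - 1)*(l^2 + 3*l) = (l - 3)*(l - 1)*(l + 3)*(l)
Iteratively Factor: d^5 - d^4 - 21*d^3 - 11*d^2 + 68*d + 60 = (d + 2)*(d^4 - 3*d^3 - 15*d^2 + 19*d + 30) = (d - 5)*(d + 2)*(d^3 + 2*d^2 - 5*d - 6) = (d - 5)*(d - 2)*(d + 2)*(d^2 + 4*d + 3) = (d - 5)*(d - 2)*(d + 2)*(d + 3)*(d + 1)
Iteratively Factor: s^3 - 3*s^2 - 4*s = (s - 4)*(s^2 + s) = s*(s - 4)*(s + 1)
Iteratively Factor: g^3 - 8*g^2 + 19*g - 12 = (g - 3)*(g^2 - 5*g + 4) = (g - 4)*(g - 3)*(g - 1)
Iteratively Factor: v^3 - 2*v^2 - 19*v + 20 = (v + 4)*(v^2 - 6*v + 5) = (v - 1)*(v + 4)*(v - 5)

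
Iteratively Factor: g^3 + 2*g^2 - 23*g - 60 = (g - 5)*(g^2 + 7*g + 12) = (g - 5)*(g + 4)*(g + 3)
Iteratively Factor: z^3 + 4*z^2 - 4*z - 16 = (z + 2)*(z^2 + 2*z - 8) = (z - 2)*(z + 2)*(z + 4)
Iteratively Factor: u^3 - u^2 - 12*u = (u + 3)*(u^2 - 4*u) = (u - 4)*(u + 3)*(u)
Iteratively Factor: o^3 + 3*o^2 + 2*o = (o + 2)*(o^2 + o) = o*(o + 2)*(o + 1)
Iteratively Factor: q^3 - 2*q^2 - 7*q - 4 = (q - 4)*(q^2 + 2*q + 1) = (q - 4)*(q + 1)*(q + 1)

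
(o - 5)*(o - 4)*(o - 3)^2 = o^4 - 15*o^3 + 83*o^2 - 201*o + 180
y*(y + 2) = y^2 + 2*y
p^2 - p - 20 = (p - 5)*(p + 4)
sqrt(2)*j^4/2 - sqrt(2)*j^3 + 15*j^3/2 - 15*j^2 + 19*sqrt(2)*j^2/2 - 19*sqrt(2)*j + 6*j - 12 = (j - 2)*(j + sqrt(2))*(j + 6*sqrt(2))*(sqrt(2)*j/2 + 1/2)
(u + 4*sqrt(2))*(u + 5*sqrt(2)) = u^2 + 9*sqrt(2)*u + 40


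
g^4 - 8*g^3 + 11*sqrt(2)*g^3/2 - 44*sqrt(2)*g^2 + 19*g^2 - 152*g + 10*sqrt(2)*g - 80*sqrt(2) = (g - 8)*(g + sqrt(2))*(g + 2*sqrt(2))*(g + 5*sqrt(2)/2)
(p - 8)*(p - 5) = p^2 - 13*p + 40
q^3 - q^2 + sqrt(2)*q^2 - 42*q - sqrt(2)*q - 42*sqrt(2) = (q - 7)*(q + 6)*(q + sqrt(2))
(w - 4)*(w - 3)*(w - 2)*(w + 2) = w^4 - 7*w^3 + 8*w^2 + 28*w - 48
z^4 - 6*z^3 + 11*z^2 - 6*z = z*(z - 3)*(z - 2)*(z - 1)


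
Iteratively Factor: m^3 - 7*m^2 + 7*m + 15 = (m + 1)*(m^2 - 8*m + 15) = (m - 3)*(m + 1)*(m - 5)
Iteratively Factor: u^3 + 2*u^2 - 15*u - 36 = (u - 4)*(u^2 + 6*u + 9) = (u - 4)*(u + 3)*(u + 3)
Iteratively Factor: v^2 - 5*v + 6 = (v - 2)*(v - 3)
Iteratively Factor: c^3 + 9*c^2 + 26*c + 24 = (c + 4)*(c^2 + 5*c + 6) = (c + 3)*(c + 4)*(c + 2)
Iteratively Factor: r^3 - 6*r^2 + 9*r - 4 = (r - 1)*(r^2 - 5*r + 4) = (r - 4)*(r - 1)*(r - 1)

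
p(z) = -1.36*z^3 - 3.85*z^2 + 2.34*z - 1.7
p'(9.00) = -397.44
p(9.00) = -1283.93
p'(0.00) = 2.34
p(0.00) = -1.70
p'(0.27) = -0.04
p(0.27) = -1.38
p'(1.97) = -28.66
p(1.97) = -22.43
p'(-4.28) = -39.44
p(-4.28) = 24.39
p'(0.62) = -4.00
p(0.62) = -2.05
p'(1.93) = -27.72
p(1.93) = -21.30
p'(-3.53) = -21.32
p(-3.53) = 1.89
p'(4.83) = -130.03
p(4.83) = -233.46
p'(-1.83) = 2.77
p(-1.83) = -10.54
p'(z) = -4.08*z^2 - 7.7*z + 2.34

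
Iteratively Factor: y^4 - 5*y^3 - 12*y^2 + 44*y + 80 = (y + 2)*(y^3 - 7*y^2 + 2*y + 40) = (y + 2)^2*(y^2 - 9*y + 20) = (y - 5)*(y + 2)^2*(y - 4)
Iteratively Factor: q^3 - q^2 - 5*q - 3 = (q - 3)*(q^2 + 2*q + 1) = (q - 3)*(q + 1)*(q + 1)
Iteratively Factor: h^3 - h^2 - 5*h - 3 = (h + 1)*(h^2 - 2*h - 3) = (h - 3)*(h + 1)*(h + 1)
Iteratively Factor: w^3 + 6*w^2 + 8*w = (w)*(w^2 + 6*w + 8) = w*(w + 4)*(w + 2)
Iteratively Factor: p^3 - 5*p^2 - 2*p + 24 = (p - 3)*(p^2 - 2*p - 8) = (p - 4)*(p - 3)*(p + 2)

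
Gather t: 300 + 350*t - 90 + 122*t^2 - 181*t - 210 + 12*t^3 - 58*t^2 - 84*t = 12*t^3 + 64*t^2 + 85*t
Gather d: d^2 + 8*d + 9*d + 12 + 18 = d^2 + 17*d + 30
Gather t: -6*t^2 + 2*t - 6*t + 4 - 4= -6*t^2 - 4*t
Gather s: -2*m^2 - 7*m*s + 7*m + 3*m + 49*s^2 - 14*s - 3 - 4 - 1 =-2*m^2 + 10*m + 49*s^2 + s*(-7*m - 14) - 8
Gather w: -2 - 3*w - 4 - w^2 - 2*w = -w^2 - 5*w - 6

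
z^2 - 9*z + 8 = (z - 8)*(z - 1)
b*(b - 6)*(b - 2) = b^3 - 8*b^2 + 12*b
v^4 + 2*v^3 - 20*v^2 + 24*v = v*(v - 2)^2*(v + 6)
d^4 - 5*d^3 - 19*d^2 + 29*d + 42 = (d - 7)*(d - 2)*(d + 1)*(d + 3)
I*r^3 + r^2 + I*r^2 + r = r*(r + 1)*(I*r + 1)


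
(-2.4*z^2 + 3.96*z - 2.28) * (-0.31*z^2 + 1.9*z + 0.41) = 0.744*z^4 - 5.7876*z^3 + 7.2468*z^2 - 2.7084*z - 0.9348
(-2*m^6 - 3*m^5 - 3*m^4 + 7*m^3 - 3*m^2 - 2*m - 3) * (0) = 0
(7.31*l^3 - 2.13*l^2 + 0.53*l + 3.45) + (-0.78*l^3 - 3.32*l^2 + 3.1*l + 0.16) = 6.53*l^3 - 5.45*l^2 + 3.63*l + 3.61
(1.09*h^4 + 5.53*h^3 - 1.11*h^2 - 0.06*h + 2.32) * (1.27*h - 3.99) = 1.3843*h^5 + 2.674*h^4 - 23.4744*h^3 + 4.3527*h^2 + 3.1858*h - 9.2568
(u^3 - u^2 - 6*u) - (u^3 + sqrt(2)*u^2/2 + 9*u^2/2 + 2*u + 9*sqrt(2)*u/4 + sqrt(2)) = -11*u^2/2 - sqrt(2)*u^2/2 - 8*u - 9*sqrt(2)*u/4 - sqrt(2)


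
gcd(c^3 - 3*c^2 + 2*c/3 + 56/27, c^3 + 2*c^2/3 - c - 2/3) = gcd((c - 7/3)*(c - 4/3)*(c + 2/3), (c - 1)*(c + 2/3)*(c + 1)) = c + 2/3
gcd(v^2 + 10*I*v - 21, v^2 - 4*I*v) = 1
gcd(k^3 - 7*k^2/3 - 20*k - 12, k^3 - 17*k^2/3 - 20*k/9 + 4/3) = k^2 - 16*k/3 - 4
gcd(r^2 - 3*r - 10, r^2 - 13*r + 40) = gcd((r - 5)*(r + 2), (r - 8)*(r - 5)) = r - 5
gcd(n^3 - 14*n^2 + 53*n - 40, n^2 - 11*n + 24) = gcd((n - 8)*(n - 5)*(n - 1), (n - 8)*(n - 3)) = n - 8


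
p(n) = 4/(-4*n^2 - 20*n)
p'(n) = 4*(8*n + 20)/(-4*n^2 - 20*n)^2 = (2*n + 5)/(n^2*(n + 5)^2)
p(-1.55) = 0.19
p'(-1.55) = 0.07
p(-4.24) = 0.31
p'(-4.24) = -0.34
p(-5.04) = -4.96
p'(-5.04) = -124.99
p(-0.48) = 0.46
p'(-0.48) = 0.86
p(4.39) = -0.02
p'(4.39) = 0.01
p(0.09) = -2.18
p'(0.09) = 24.68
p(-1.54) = 0.19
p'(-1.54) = 0.07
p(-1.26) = 0.21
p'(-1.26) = 0.11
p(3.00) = -0.04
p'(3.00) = 0.02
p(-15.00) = -0.00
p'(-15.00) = 0.00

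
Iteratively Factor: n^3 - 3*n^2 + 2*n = (n - 1)*(n^2 - 2*n) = n*(n - 1)*(n - 2)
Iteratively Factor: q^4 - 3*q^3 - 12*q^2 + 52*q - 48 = (q - 3)*(q^3 - 12*q + 16) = (q - 3)*(q + 4)*(q^2 - 4*q + 4) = (q - 3)*(q - 2)*(q + 4)*(q - 2)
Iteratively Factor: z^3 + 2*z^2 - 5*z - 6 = (z + 1)*(z^2 + z - 6) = (z + 1)*(z + 3)*(z - 2)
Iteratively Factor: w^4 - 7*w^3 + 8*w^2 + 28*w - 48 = (w - 3)*(w^3 - 4*w^2 - 4*w + 16) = (w - 4)*(w - 3)*(w^2 - 4) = (w - 4)*(w - 3)*(w + 2)*(w - 2)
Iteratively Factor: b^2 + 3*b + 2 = (b + 2)*(b + 1)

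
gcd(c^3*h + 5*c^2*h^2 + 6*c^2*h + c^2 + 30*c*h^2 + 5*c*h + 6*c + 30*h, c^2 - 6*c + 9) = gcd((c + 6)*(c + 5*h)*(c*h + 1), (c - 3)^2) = 1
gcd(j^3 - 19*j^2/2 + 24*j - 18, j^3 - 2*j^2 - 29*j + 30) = j - 6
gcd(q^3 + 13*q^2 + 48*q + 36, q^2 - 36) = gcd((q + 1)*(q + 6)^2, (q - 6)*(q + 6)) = q + 6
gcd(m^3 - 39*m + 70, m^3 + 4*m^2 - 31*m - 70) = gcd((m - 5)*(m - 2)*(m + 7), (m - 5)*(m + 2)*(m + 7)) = m^2 + 2*m - 35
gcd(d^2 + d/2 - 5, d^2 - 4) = d - 2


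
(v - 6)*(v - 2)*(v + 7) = v^3 - v^2 - 44*v + 84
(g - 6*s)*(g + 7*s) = g^2 + g*s - 42*s^2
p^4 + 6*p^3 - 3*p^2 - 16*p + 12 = (p - 1)^2*(p + 2)*(p + 6)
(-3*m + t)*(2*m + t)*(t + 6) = -6*m^2*t - 36*m^2 - m*t^2 - 6*m*t + t^3 + 6*t^2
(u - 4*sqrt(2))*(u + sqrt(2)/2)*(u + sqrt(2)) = u^3 - 5*sqrt(2)*u^2/2 - 11*u - 4*sqrt(2)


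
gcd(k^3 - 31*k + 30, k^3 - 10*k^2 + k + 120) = k - 5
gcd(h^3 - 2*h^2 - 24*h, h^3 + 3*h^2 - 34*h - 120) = h^2 - 2*h - 24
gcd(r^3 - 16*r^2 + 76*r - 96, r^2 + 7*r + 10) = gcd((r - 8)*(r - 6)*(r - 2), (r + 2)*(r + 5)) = 1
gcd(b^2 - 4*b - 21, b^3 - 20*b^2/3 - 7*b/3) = b - 7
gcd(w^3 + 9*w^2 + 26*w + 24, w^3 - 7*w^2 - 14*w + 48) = w + 3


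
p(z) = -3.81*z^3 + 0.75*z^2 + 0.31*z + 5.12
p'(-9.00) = -939.02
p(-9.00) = 2840.57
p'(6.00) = -402.17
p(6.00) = -788.98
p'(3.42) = -128.25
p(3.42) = -137.45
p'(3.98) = -174.78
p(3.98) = -221.97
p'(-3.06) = -111.31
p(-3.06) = 120.36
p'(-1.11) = -15.44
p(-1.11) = 10.91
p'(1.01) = -9.83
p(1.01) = 2.27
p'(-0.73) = -6.88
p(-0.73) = 6.78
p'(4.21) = -195.96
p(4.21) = -264.58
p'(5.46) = -332.25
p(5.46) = -590.99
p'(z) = -11.43*z^2 + 1.5*z + 0.31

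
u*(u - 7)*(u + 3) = u^3 - 4*u^2 - 21*u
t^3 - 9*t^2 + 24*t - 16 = (t - 4)^2*(t - 1)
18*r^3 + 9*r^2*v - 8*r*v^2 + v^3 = (-6*r + v)*(-3*r + v)*(r + v)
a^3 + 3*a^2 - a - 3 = (a - 1)*(a + 1)*(a + 3)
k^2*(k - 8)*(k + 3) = k^4 - 5*k^3 - 24*k^2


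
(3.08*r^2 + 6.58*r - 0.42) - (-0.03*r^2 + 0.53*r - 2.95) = 3.11*r^2 + 6.05*r + 2.53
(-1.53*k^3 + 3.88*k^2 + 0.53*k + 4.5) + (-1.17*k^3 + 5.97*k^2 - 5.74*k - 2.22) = -2.7*k^3 + 9.85*k^2 - 5.21*k + 2.28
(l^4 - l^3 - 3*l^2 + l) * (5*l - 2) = 5*l^5 - 7*l^4 - 13*l^3 + 11*l^2 - 2*l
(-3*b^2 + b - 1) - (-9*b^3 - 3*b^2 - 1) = 9*b^3 + b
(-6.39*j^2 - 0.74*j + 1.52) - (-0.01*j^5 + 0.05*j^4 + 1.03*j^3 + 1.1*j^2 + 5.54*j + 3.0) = 0.01*j^5 - 0.05*j^4 - 1.03*j^3 - 7.49*j^2 - 6.28*j - 1.48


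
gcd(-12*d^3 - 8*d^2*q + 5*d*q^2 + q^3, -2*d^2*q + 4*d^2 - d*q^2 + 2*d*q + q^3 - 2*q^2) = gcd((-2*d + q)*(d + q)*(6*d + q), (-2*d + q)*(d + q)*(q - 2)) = -2*d^2 - d*q + q^2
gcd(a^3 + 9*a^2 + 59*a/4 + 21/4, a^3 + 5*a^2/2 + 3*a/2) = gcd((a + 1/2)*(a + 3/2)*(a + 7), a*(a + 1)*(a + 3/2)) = a + 3/2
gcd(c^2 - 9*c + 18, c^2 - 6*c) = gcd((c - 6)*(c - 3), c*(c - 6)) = c - 6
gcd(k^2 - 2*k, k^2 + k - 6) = k - 2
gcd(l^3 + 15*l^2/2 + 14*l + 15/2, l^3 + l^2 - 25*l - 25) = l^2 + 6*l + 5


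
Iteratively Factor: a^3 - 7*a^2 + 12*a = (a - 3)*(a^2 - 4*a) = a*(a - 3)*(a - 4)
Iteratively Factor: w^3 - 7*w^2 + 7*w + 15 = (w - 3)*(w^2 - 4*w - 5) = (w - 5)*(w - 3)*(w + 1)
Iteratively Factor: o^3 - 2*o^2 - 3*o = (o)*(o^2 - 2*o - 3) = o*(o - 3)*(o + 1)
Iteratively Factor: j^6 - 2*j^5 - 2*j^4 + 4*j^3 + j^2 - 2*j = (j)*(j^5 - 2*j^4 - 2*j^3 + 4*j^2 + j - 2) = j*(j + 1)*(j^4 - 3*j^3 + j^2 + 3*j - 2) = j*(j - 1)*(j + 1)*(j^3 - 2*j^2 - j + 2) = j*(j - 2)*(j - 1)*(j + 1)*(j^2 - 1) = j*(j - 2)*(j - 1)^2*(j + 1)*(j + 1)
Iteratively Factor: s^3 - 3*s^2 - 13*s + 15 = (s - 1)*(s^2 - 2*s - 15) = (s - 5)*(s - 1)*(s + 3)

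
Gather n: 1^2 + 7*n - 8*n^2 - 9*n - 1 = -8*n^2 - 2*n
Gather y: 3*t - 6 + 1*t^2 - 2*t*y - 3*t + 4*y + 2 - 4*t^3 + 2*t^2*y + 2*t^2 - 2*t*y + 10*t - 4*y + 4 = -4*t^3 + 3*t^2 + 10*t + y*(2*t^2 - 4*t)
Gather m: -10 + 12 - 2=0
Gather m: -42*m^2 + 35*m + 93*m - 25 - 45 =-42*m^2 + 128*m - 70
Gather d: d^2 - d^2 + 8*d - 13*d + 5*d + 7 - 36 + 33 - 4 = 0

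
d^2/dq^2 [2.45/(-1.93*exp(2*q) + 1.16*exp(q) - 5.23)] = (-2.45*(3.86*exp(q) - 1.16)*(7.72*exp(q) - 2.32)*exp(q) + (18.914*exp(q) - 2.842)*(1.93*exp(2*q) - 1.16*exp(q) + 5.23))*exp(q)/(1.93*exp(2*q) - 1.16*exp(q) + 5.23)^3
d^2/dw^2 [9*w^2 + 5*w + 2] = 18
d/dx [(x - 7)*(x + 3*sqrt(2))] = 2*x - 7 + 3*sqrt(2)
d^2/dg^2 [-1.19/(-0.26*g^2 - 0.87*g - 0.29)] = (-0.160888*g^2 - 0.538356*g + 1.19*(0.52*g + 0.87)*(1.04*g + 1.74) - 0.179452)/(0.26*g^2 + 0.87*g + 0.29)^3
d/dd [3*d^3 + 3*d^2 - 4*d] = 9*d^2 + 6*d - 4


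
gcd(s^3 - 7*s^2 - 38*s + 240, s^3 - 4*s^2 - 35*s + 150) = s^2 + s - 30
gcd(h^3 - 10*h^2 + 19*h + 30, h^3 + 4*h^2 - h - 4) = h + 1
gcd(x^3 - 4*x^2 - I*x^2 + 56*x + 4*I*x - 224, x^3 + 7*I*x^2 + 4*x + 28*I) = x + 7*I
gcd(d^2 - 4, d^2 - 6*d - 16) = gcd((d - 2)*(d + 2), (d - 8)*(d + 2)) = d + 2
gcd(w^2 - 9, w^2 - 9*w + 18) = w - 3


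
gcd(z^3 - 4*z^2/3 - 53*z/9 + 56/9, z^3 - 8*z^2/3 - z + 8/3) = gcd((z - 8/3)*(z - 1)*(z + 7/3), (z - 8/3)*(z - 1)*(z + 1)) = z^2 - 11*z/3 + 8/3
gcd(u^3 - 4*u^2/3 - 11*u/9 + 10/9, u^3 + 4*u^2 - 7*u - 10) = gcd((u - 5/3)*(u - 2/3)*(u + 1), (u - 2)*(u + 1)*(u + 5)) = u + 1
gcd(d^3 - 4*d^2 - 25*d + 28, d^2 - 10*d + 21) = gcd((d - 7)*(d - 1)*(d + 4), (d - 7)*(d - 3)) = d - 7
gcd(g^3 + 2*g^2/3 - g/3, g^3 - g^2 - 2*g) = g^2 + g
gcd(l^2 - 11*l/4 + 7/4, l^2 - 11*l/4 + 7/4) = l^2 - 11*l/4 + 7/4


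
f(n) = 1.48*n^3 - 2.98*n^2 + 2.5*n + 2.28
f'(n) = 4.44*n^2 - 5.96*n + 2.5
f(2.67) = 15.88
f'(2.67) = 18.24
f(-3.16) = -82.08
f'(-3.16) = 65.67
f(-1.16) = -6.94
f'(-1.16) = 15.39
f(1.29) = 3.72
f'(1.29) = 2.20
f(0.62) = 3.04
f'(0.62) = 0.51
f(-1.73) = -18.63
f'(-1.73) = 26.10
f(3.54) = 39.44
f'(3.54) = 37.04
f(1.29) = 3.72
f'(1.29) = 2.20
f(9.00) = 862.32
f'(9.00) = 308.50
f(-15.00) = -5700.72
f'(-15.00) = 1090.90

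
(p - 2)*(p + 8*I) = p^2 - 2*p + 8*I*p - 16*I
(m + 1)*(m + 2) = m^2 + 3*m + 2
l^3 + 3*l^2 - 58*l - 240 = (l - 8)*(l + 5)*(l + 6)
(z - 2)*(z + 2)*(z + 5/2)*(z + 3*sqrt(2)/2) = z^4 + 3*sqrt(2)*z^3/2 + 5*z^3/2 - 4*z^2 + 15*sqrt(2)*z^2/4 - 10*z - 6*sqrt(2)*z - 15*sqrt(2)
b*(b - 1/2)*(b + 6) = b^3 + 11*b^2/2 - 3*b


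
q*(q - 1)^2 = q^3 - 2*q^2 + q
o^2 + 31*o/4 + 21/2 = (o + 7/4)*(o + 6)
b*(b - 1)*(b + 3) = b^3 + 2*b^2 - 3*b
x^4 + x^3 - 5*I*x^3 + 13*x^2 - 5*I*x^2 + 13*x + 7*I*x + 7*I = (x + 1)*(x - 7*I)*(x + I)^2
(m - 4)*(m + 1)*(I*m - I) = I*m^3 - 4*I*m^2 - I*m + 4*I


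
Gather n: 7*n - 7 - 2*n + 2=5*n - 5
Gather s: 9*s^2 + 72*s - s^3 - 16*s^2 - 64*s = -s^3 - 7*s^2 + 8*s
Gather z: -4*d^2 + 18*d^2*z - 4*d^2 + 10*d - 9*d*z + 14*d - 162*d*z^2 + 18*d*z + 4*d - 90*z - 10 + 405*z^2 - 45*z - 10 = -8*d^2 + 28*d + z^2*(405 - 162*d) + z*(18*d^2 + 9*d - 135) - 20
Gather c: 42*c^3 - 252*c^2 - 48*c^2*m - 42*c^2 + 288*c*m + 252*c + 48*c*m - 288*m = 42*c^3 + c^2*(-48*m - 294) + c*(336*m + 252) - 288*m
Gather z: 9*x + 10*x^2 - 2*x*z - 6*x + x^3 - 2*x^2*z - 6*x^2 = x^3 + 4*x^2 + 3*x + z*(-2*x^2 - 2*x)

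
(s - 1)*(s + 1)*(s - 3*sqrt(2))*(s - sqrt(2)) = s^4 - 4*sqrt(2)*s^3 + 5*s^2 + 4*sqrt(2)*s - 6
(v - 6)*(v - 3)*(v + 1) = v^3 - 8*v^2 + 9*v + 18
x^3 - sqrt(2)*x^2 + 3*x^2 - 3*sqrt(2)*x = x*(x + 3)*(x - sqrt(2))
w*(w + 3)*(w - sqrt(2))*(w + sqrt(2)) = w^4 + 3*w^3 - 2*w^2 - 6*w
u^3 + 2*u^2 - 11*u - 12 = (u - 3)*(u + 1)*(u + 4)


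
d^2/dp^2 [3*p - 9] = 0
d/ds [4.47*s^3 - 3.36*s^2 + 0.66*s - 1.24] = 13.41*s^2 - 6.72*s + 0.66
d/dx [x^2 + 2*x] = 2*x + 2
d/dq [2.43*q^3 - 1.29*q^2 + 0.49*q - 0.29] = 7.29*q^2 - 2.58*q + 0.49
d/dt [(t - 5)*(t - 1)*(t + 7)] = 3*t^2 + 2*t - 37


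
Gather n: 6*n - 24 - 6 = 6*n - 30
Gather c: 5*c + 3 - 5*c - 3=0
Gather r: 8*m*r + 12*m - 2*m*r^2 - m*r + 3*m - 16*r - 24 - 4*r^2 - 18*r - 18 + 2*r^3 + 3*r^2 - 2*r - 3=15*m + 2*r^3 + r^2*(-2*m - 1) + r*(7*m - 36) - 45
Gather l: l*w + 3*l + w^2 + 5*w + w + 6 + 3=l*(w + 3) + w^2 + 6*w + 9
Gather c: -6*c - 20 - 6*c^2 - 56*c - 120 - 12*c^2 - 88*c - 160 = -18*c^2 - 150*c - 300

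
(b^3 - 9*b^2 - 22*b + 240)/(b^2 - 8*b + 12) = (b^2 - 3*b - 40)/(b - 2)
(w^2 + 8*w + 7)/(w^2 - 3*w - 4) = (w + 7)/(w - 4)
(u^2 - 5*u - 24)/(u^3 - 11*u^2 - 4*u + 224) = (u + 3)/(u^2 - 3*u - 28)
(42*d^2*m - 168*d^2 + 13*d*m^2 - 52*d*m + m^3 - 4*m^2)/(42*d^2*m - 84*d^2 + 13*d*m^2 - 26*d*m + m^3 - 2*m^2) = (m - 4)/(m - 2)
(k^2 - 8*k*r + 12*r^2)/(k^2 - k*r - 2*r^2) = (k - 6*r)/(k + r)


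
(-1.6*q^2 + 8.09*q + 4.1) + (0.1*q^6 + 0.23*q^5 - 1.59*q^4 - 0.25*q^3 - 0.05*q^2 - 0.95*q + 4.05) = 0.1*q^6 + 0.23*q^5 - 1.59*q^4 - 0.25*q^3 - 1.65*q^2 + 7.14*q + 8.15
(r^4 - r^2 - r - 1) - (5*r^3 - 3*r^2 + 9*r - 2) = r^4 - 5*r^3 + 2*r^2 - 10*r + 1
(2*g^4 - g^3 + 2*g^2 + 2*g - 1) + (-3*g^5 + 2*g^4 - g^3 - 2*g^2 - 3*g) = -3*g^5 + 4*g^4 - 2*g^3 - g - 1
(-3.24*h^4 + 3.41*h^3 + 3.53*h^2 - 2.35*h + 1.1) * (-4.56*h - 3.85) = 14.7744*h^5 - 3.0756*h^4 - 29.2253*h^3 - 2.8745*h^2 + 4.0315*h - 4.235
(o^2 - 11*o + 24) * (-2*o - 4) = -2*o^3 + 18*o^2 - 4*o - 96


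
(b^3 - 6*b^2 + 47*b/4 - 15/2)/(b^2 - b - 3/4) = (2*b^2 - 9*b + 10)/(2*b + 1)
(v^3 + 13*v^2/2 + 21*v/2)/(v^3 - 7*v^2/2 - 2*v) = (2*v^2 + 13*v + 21)/(2*v^2 - 7*v - 4)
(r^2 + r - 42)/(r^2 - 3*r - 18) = (r + 7)/(r + 3)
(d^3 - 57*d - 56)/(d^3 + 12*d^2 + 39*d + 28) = (d - 8)/(d + 4)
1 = 1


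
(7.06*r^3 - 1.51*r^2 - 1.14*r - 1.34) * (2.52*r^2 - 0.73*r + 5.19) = 17.7912*r^5 - 8.959*r^4 + 34.8709*r^3 - 10.3815*r^2 - 4.9384*r - 6.9546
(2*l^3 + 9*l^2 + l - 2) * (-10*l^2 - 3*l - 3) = -20*l^5 - 96*l^4 - 43*l^3 - 10*l^2 + 3*l + 6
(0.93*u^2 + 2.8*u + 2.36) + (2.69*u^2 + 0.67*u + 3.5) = 3.62*u^2 + 3.47*u + 5.86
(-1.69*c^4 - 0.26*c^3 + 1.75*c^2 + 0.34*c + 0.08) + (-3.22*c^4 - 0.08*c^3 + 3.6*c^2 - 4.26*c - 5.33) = -4.91*c^4 - 0.34*c^3 + 5.35*c^2 - 3.92*c - 5.25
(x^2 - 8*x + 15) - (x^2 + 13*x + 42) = -21*x - 27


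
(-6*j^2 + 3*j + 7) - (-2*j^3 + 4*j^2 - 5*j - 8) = 2*j^3 - 10*j^2 + 8*j + 15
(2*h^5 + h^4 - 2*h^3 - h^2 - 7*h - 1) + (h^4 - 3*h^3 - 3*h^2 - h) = 2*h^5 + 2*h^4 - 5*h^3 - 4*h^2 - 8*h - 1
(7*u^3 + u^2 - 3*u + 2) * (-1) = -7*u^3 - u^2 + 3*u - 2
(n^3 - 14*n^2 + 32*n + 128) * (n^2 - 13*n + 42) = n^5 - 27*n^4 + 256*n^3 - 876*n^2 - 320*n + 5376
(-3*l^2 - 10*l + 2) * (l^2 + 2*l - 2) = -3*l^4 - 16*l^3 - 12*l^2 + 24*l - 4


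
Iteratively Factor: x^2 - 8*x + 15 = (x - 5)*(x - 3)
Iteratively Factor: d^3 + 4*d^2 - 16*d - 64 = (d + 4)*(d^2 - 16) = (d + 4)^2*(d - 4)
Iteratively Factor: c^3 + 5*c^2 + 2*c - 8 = (c - 1)*(c^2 + 6*c + 8) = (c - 1)*(c + 4)*(c + 2)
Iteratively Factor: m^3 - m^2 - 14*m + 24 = (m + 4)*(m^2 - 5*m + 6) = (m - 3)*(m + 4)*(m - 2)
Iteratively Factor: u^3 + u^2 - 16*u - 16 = (u - 4)*(u^2 + 5*u + 4) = (u - 4)*(u + 1)*(u + 4)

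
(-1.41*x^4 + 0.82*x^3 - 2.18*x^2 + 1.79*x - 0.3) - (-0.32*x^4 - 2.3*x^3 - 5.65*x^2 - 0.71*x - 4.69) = -1.09*x^4 + 3.12*x^3 + 3.47*x^2 + 2.5*x + 4.39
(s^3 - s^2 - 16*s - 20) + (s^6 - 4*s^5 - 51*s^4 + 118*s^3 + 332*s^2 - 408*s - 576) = s^6 - 4*s^5 - 51*s^4 + 119*s^3 + 331*s^2 - 424*s - 596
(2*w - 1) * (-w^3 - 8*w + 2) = -2*w^4 + w^3 - 16*w^2 + 12*w - 2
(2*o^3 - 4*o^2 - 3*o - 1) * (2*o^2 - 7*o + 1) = 4*o^5 - 22*o^4 + 24*o^3 + 15*o^2 + 4*o - 1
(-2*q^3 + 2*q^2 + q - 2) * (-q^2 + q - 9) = 2*q^5 - 4*q^4 + 19*q^3 - 15*q^2 - 11*q + 18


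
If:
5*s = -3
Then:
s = -3/5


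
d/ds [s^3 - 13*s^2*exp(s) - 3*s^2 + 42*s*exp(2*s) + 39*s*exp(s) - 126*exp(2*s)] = -13*s^2*exp(s) + 3*s^2 + 84*s*exp(2*s) + 13*s*exp(s) - 6*s - 210*exp(2*s) + 39*exp(s)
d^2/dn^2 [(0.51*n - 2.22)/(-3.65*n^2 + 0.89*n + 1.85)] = ((0.51*n - 2.22)*(7.3*n - 0.89)*(14.6*n - 1.78) + (11.169*n - 17.1138)*(-3.65*n^2 + 0.89*n + 1.85))/(-3.65*n^2 + 0.89*n + 1.85)^3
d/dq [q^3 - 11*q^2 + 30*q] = 3*q^2 - 22*q + 30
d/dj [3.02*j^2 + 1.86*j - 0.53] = 6.04*j + 1.86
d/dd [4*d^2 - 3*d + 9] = 8*d - 3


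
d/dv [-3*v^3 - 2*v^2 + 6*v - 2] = -9*v^2 - 4*v + 6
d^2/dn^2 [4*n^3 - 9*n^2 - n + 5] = 24*n - 18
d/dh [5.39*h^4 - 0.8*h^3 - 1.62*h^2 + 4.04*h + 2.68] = 21.56*h^3 - 2.4*h^2 - 3.24*h + 4.04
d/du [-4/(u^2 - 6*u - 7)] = 8*(u - 3)/(-u^2 + 6*u + 7)^2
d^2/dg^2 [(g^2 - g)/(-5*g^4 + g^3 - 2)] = 2*(-g^5*(g - 1)*(20*g - 3)^2 + g^2*(3*(g - 1)*(10*g - 1) + (2*g - 1)*(20*g - 3))*(5*g^4 - g^3 + 2) - (5*g^4 - g^3 + 2)^2)/(5*g^4 - g^3 + 2)^3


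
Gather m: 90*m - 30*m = 60*m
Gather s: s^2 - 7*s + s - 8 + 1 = s^2 - 6*s - 7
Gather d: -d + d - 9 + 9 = 0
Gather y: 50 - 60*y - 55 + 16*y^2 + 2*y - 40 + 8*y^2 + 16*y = 24*y^2 - 42*y - 45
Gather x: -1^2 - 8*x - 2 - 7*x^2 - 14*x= -7*x^2 - 22*x - 3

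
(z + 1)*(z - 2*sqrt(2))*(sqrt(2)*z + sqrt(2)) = sqrt(2)*z^3 - 4*z^2 + 2*sqrt(2)*z^2 - 8*z + sqrt(2)*z - 4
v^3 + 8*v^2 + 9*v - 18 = (v - 1)*(v + 3)*(v + 6)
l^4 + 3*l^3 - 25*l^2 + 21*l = l*(l - 3)*(l - 1)*(l + 7)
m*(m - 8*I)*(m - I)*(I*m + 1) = I*m^4 + 10*m^3 - 17*I*m^2 - 8*m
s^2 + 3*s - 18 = (s - 3)*(s + 6)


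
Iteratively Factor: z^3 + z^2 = (z + 1)*(z^2) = z*(z + 1)*(z)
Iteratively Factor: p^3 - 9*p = (p)*(p^2 - 9) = p*(p - 3)*(p + 3)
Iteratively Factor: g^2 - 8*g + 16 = (g - 4)*(g - 4)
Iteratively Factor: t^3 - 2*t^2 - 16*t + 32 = (t + 4)*(t^2 - 6*t + 8) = (t - 4)*(t + 4)*(t - 2)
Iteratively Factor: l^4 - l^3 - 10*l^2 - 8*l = (l + 2)*(l^3 - 3*l^2 - 4*l) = (l - 4)*(l + 2)*(l^2 + l) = (l - 4)*(l + 1)*(l + 2)*(l)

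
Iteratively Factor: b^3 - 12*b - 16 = (b + 2)*(b^2 - 2*b - 8) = (b - 4)*(b + 2)*(b + 2)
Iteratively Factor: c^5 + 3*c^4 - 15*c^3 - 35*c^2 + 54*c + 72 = (c + 3)*(c^4 - 15*c^2 + 10*c + 24) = (c + 3)*(c + 4)*(c^3 - 4*c^2 + c + 6) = (c - 2)*(c + 3)*(c + 4)*(c^2 - 2*c - 3) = (c - 2)*(c + 1)*(c + 3)*(c + 4)*(c - 3)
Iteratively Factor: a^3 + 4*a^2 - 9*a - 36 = (a - 3)*(a^2 + 7*a + 12) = (a - 3)*(a + 4)*(a + 3)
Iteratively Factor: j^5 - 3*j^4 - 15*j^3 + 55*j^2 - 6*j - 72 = (j - 3)*(j^4 - 15*j^2 + 10*j + 24) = (j - 3)*(j + 1)*(j^3 - j^2 - 14*j + 24) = (j - 3)^2*(j + 1)*(j^2 + 2*j - 8) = (j - 3)^2*(j + 1)*(j + 4)*(j - 2)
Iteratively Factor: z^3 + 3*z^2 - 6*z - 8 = (z + 1)*(z^2 + 2*z - 8) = (z - 2)*(z + 1)*(z + 4)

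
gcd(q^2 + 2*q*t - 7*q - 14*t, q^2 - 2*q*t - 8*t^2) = q + 2*t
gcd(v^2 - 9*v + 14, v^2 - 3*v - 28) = v - 7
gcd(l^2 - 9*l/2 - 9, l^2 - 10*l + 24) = l - 6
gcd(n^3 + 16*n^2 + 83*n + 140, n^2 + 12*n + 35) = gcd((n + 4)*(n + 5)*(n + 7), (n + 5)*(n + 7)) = n^2 + 12*n + 35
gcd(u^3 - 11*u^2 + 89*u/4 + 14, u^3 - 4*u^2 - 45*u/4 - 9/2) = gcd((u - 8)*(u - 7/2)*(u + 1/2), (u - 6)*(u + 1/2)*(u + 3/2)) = u + 1/2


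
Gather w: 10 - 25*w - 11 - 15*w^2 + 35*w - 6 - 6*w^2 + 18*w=-21*w^2 + 28*w - 7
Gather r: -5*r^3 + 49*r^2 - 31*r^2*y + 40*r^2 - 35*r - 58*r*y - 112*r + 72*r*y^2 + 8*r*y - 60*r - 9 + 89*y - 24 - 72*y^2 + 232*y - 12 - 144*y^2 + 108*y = -5*r^3 + r^2*(89 - 31*y) + r*(72*y^2 - 50*y - 207) - 216*y^2 + 429*y - 45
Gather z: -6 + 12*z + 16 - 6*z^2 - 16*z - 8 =-6*z^2 - 4*z + 2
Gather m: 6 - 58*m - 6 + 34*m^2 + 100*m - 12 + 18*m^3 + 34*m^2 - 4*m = 18*m^3 + 68*m^2 + 38*m - 12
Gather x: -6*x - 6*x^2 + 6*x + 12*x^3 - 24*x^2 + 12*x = 12*x^3 - 30*x^2 + 12*x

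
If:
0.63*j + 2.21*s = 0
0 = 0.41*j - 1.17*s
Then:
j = 0.00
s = 0.00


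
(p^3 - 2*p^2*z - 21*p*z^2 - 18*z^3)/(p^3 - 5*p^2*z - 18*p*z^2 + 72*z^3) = (-p^2 - 4*p*z - 3*z^2)/(-p^2 - p*z + 12*z^2)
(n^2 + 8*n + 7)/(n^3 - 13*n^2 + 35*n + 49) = (n + 7)/(n^2 - 14*n + 49)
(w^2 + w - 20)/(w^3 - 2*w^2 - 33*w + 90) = (w^2 + w - 20)/(w^3 - 2*w^2 - 33*w + 90)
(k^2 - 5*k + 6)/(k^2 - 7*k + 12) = (k - 2)/(k - 4)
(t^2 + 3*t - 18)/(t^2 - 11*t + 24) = (t + 6)/(t - 8)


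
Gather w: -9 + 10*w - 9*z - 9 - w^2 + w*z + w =-w^2 + w*(z + 11) - 9*z - 18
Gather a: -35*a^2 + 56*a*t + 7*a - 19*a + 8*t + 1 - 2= -35*a^2 + a*(56*t - 12) + 8*t - 1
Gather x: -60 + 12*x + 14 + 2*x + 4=14*x - 42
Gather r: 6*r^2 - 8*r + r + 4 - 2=6*r^2 - 7*r + 2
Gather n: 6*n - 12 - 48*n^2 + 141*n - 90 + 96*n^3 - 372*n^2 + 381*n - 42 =96*n^3 - 420*n^2 + 528*n - 144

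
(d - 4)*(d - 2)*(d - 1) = d^3 - 7*d^2 + 14*d - 8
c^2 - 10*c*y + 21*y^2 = (c - 7*y)*(c - 3*y)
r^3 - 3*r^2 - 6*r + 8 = (r - 4)*(r - 1)*(r + 2)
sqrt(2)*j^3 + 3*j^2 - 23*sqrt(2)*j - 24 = (j - 3*sqrt(2))*(j + 4*sqrt(2))*(sqrt(2)*j + 1)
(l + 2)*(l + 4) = l^2 + 6*l + 8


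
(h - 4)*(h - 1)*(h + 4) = h^3 - h^2 - 16*h + 16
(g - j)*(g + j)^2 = g^3 + g^2*j - g*j^2 - j^3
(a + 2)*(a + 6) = a^2 + 8*a + 12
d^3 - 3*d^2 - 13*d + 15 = (d - 5)*(d - 1)*(d + 3)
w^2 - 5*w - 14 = (w - 7)*(w + 2)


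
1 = 1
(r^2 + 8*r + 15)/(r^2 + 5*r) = (r + 3)/r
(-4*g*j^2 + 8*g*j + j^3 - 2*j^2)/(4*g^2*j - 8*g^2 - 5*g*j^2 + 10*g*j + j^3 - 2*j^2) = -j/(g - j)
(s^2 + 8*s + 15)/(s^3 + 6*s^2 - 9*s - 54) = (s + 5)/(s^2 + 3*s - 18)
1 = 1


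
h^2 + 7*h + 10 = (h + 2)*(h + 5)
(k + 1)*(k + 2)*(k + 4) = k^3 + 7*k^2 + 14*k + 8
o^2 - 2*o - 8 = (o - 4)*(o + 2)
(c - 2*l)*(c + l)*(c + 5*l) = c^3 + 4*c^2*l - 7*c*l^2 - 10*l^3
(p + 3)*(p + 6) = p^2 + 9*p + 18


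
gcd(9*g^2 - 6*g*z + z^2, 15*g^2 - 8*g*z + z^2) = -3*g + z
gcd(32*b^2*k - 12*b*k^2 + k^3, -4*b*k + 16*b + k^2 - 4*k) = 4*b - k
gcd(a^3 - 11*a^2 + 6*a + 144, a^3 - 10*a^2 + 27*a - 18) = a - 6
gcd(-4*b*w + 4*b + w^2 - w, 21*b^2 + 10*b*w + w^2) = 1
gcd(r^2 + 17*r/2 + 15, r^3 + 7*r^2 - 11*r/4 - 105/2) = r + 6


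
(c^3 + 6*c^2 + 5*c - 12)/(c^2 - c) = c + 7 + 12/c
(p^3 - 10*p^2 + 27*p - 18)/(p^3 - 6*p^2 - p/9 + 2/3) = 9*(p^2 - 4*p + 3)/(9*p^2 - 1)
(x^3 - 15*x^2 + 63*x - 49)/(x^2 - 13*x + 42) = (x^2 - 8*x + 7)/(x - 6)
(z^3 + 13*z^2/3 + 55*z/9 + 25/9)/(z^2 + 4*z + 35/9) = (3*z^2 + 8*z + 5)/(3*z + 7)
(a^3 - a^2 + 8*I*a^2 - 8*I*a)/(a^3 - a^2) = (a + 8*I)/a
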